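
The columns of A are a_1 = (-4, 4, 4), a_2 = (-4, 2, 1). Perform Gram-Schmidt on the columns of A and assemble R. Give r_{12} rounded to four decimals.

e_1 = a_1/‖a_1‖ = (-4, 4, 4)/6.9282 = (-0.5774, 0.5774, 0.5774).
r_{12} = e_1·a_2 = 4.0415.

r_{12} = 4.0415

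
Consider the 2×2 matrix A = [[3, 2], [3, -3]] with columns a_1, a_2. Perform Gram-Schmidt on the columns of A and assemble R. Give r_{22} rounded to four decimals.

a_1 = (3, 3); ‖a_1‖ = 4.2426, so q_1 = (0.7071, 0.7071).
q_1·a_2 = 0.7071·2 + 0.7071·(-3) = -0.7071.
u_2 = a_2 + 0.7071·q_1 = (2.5000, -2.5000).
r_{22} = ‖u_2‖ = 3.5355.

r_{22} = 3.5355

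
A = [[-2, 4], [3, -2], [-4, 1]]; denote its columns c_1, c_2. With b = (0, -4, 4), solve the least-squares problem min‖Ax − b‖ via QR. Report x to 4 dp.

x = (-1.3053, -0.5474)

c_1 = (-2, 3, -4); ‖c_1‖ = 5.3852, so e_1 = (-0.3714, 0.5571, -0.7428).
e_1·c_2 = (-0.3714)·4 + 0.5571·(-2) + (-0.7428)·1 = -3.3425.
u_2 = c_2 + 3.3425·e_1 = (2.7586, -0.1379, -1.4828).
‖u_2‖ = 3.1349, so e_2 = (0.8800, -0.0440, -0.4730).
Qᵀb = (-5.1995, -1.7159).
Back-substitute: x_2 = -1.7159/3.1349 = -0.5474.
x_1 = (-5.1995 + 3.3425·(-0.5474))/5.3852 = -1.3053.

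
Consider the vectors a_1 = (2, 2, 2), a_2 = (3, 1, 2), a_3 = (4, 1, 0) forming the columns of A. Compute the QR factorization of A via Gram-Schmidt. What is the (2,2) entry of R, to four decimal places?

r_{22} = 1.4142

a_1 = (2, 2, 2); ‖a_1‖ = 3.4641, so e_1 = (0.5774, 0.5774, 0.5774).
e_1·a_2 = 0.5774·3 + 0.5774·1 + 0.5774·2 = 3.4641.
u_2 = a_2 − 3.4641·e_1 = (1.0000, -1.0000, 0.0000).
r_{22} = ‖u_2‖ = 1.4142.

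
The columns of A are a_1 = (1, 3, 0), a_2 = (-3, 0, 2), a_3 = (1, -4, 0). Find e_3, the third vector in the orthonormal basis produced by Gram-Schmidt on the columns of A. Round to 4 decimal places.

e_3 = (0.5455, -0.1818, 0.8182)

a_1 = (1, 3, 0); ‖a_1‖ = 3.1623, so e_1 = (0.3162, 0.9487, 0.0000).
e_1·a_2 = 0.3162·(-3) + 0.9487·0 + 0.0000·2 = -0.9487.
u_2 = a_2 + 0.9487·e_1 = (-2.7000, 0.9000, 2.0000).
‖u_2‖ = 3.4785, so e_2 = (-0.7762, 0.2587, 0.5750).
e_1·a_3 = 0.3162·1 + 0.9487·(-4) + 0.0000·0 = -3.4785; e_2·a_3 = (-0.7762)·1 + 0.2587·(-4) + 0.5750·0 = -1.8111.
u_3 = a_3 + 3.4785·e_1 + 1.8111·e_2 = (0.6942, -0.2314, 1.0413).
‖u_3‖ = 1.2727, so e_3 = (0.5455, -0.1818, 0.8182).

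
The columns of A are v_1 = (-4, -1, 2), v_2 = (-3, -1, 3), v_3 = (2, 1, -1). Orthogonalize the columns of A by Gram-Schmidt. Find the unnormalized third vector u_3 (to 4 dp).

u_3 = (-0.0789, 0.4737, 0.0789)

v_1 = (-4, -1, 2); ‖v_1‖ = 4.5826, so q_1 = (-0.8729, -0.2182, 0.4364).
q_1·v_2 = (-0.8729)·(-3) + (-0.2182)·(-1) + 0.4364·3 = 4.1461.
u_2 = v_2 − 4.1461·q_1 = (0.6190, -0.0952, 1.1905).
‖u_2‖ = 1.3452, so q_2 = (0.4602, -0.0708, 0.8850).
q_1·v_3 = (-0.8729)·2 + (-0.2182)·1 + 0.4364·(-1) = -2.4004; q_2·v_3 = 0.4602·2 + (-0.0708)·1 + 0.8850·(-1) = -0.0354.
u_3 = v_3 + 2.4004·q_1 + 0.0354·q_2 = (-0.0789, 0.4737, 0.0789).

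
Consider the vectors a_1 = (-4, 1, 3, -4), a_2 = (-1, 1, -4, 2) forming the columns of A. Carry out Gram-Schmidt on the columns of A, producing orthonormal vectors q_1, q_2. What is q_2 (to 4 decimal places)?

a_1 = (-4, 1, 3, -4); ‖a_1‖ = 6.4807, so q_1 = (-0.6172, 0.1543, 0.4629, -0.6172).
q_1·a_2 = (-0.6172)·(-1) + 0.1543·1 + 0.4629·(-4) + (-0.6172)·2 = -2.3146.
u_2 = a_2 + 2.3146·q_1 = (-2.4286, 1.3571, -2.9286, 0.5714).
‖u_2‖ = 4.0796, so q_2 = (-0.5953, 0.3327, -0.7179, 0.1401).

q_2 = (-0.5953, 0.3327, -0.7179, 0.1401)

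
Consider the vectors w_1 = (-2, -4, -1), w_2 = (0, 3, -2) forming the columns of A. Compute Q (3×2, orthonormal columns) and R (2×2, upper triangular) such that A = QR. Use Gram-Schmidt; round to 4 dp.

Q = [[-0.4364, -0.3318], [-0.8729, 0.3816], [-0.2182, -0.8627]], R = [[4.5826, -2.1822], [0.0000, 2.8702]]

w_1 = (-2, -4, -1); ‖w_1‖ = 4.5826, so q_1 = (-0.4364, -0.8729, -0.2182).
q_1·w_2 = (-0.4364)·0 + (-0.8729)·3 + (-0.2182)·(-2) = -2.1822.
u_2 = w_2 + 2.1822·q_1 = (-0.9524, 1.0952, -2.4762).
‖u_2‖ = 2.8702, so q_2 = (-0.3318, 0.3816, -0.8627).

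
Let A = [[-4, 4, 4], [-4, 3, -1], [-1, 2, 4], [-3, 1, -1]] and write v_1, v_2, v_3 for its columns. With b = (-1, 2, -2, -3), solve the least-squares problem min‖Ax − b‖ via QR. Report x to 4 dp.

x = (2.7174, 3.8587, -1.5543)

e_1 = v_1/‖v_1‖ = (-4, -4, -1, -3)/6.4807 = (-0.6172, -0.6172, -0.1543, -0.4629).
r_{12} = e_1·v_2 = -5.0920.
u_2 = v_2 + 5.0920·e_1 = (0.8571, -0.1429, 1.2143, -1.3571).
‖u_2‖ = 2.0178, so e_2 = (0.4248, -0.0708, 0.6018, -0.6726).
r_{13} = e_1·v_3 = -2.0059; r_{23} = e_2·v_3 = 4.8497.
u_3 = v_3 + 2.0059·e_1 − 4.8497·e_2 = (0.7018, -1.8947, 0.7719, 1.3333).
‖u_3‖ = 2.5409, so e_3 = (0.2762, -0.7457, 0.3038, 0.5247).
Qᵀb = (1.0801, 0.2478, -3.9494).
Back-substitute: x_3 = -3.9494/2.5409 = -1.5543.
x_2 = (0.2478 − 4.8497·(-1.5543))/2.0178 = 3.8587.
x_1 = (1.0801 + 5.0920·3.8587 + 2.0059·(-1.5543))/6.4807 = 2.7174.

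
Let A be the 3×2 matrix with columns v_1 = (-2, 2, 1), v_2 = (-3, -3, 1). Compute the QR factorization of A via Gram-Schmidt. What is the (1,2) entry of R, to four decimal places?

q_1 = v_1/‖v_1‖ = (-2, 2, 1)/3.0000 = (-0.6667, 0.6667, 0.3333).
r_{12} = q_1·v_2 = 0.3333.

r_{12} = 0.3333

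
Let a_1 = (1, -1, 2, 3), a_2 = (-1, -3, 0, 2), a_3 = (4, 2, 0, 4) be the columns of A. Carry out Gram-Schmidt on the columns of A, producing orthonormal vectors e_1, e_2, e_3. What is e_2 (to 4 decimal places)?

a_1 = (1, -1, 2, 3); ‖a_1‖ = 3.8730, so e_1 = (0.2582, -0.2582, 0.5164, 0.7746).
e_1·a_2 = 0.2582·(-1) + (-0.2582)·(-3) + 0.5164·0 + 0.7746·2 = 2.0656.
u_2 = a_2 − 2.0656·e_1 = (-1.5333, -2.4667, -1.0667, 0.4000).
‖u_2‖ = 3.1198, so e_2 = (-0.4915, -0.7906, -0.3419, 0.1282).

e_2 = (-0.4915, -0.7906, -0.3419, 0.1282)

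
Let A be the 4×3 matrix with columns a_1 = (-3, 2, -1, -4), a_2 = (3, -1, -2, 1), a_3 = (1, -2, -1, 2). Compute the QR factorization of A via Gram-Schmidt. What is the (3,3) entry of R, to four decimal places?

r_{33} = 1.5963

a_1 = (-3, 2, -1, -4); ‖a_1‖ = 5.4772, so e_1 = (-0.5477, 0.3651, -0.1826, -0.7303).
e_1·a_2 = (-0.5477)·3 + 0.3651·(-1) + (-0.1826)·(-2) + (-0.7303)·1 = -2.3735.
u_2 = a_2 + 2.3735·e_1 = (1.7000, -0.1333, -2.4333, -0.7333).
‖u_2‖ = 3.0605, so e_2 = (0.5555, -0.0436, -0.7951, -0.2396).
e_1·a_3 = (-0.5477)·1 + 0.3651·(-2) + (-0.1826)·(-1) + (-0.7303)·2 = -2.5560; e_2·a_3 = 0.5555·1 + (-0.0436)·(-2) + (-0.7951)·(-1) + (-0.2396)·2 = 0.9584.
u_3 = a_3 + 2.5560·e_1 − 0.9584·e_2 = (-0.9324, -1.0249, -0.7046, 0.3630).
r_{33} = ‖u_3‖ = 1.5963.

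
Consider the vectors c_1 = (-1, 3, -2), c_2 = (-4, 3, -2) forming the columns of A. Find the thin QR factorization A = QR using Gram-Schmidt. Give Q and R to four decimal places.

c_1 = (-1, 3, -2); ‖c_1‖ = 3.7417, so e_1 = (-0.2673, 0.8018, -0.5345).
e_1·c_2 = (-0.2673)·(-4) + 0.8018·3 + (-0.5345)·(-2) = 4.5434.
u_2 = c_2 − 4.5434·e_1 = (-2.7857, -0.6429, 0.4286).
‖u_2‖ = 2.8909, so e_2 = (-0.9636, -0.2224, 0.1482).

Q = [[-0.2673, -0.9636], [0.8018, -0.2224], [-0.5345, 0.1482]], R = [[3.7417, 4.5434], [0.0000, 2.8909]]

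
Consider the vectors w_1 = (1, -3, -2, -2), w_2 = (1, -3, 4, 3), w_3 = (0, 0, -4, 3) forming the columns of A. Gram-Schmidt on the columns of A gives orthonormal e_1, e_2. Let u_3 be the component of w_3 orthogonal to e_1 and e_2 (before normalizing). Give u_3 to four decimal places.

w_1 = (1, -3, -2, -2); ‖w_1‖ = 4.2426, so e_1 = (0.2357, -0.7071, -0.4714, -0.4714).
e_1·w_2 = 0.2357·1 + (-0.7071)·(-3) + (-0.4714)·4 + (-0.4714)·3 = -0.9428.
u_2 = w_2 + 0.9428·e_1 = (1.2222, -3.6667, 3.5556, 2.5556).
‖u_2‖ = 5.8405, so e_2 = (0.2093, -0.6278, 0.6088, 0.4376).
e_1·w_3 = 0.2357·0 + (-0.7071)·0 + (-0.4714)·(-4) + (-0.4714)·3 = 0.4714; e_2·w_3 = 0.2093·0 + (-0.6278)·0 + 0.6088·(-4) + 0.4376·3 = -1.1224.
u_3 = w_3 − 0.4714·e_1 + 1.1224·e_2 = (0.1238, -0.3713, -3.0945, 3.7134).

u_3 = (0.1238, -0.3713, -3.0945, 3.7134)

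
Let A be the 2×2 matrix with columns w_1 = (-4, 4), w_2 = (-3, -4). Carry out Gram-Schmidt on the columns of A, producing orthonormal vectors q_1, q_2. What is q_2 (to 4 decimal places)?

q_2 = (-0.7071, -0.7071)

w_1 = (-4, 4); ‖w_1‖ = 5.6569, so q_1 = (-0.7071, 0.7071).
q_1·w_2 = (-0.7071)·(-3) + 0.7071·(-4) = -0.7071.
u_2 = w_2 + 0.7071·q_1 = (-3.5000, -3.5000).
‖u_2‖ = 4.9497, so q_2 = (-0.7071, -0.7071).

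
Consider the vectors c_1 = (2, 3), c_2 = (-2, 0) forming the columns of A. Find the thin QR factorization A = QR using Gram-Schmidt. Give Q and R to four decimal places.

Q = [[0.5547, -0.8321], [0.8321, 0.5547]], R = [[3.6056, -1.1094], [0.0000, 1.6641]]

e_1 = c_1/‖c_1‖ = (2, 3)/3.6056 = (0.5547, 0.8321).
r_{12} = e_1·c_2 = -1.1094.
u_2 = c_2 + 1.1094·e_1 = (-1.3846, 0.9231).
‖u_2‖ = 1.6641, so e_2 = (-0.8321, 0.5547).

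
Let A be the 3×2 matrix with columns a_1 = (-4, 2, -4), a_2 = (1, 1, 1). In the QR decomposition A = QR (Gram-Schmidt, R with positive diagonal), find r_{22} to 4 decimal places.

r_{22} = 1.4142

a_1 = (-4, 2, -4); ‖a_1‖ = 6.0000, so e_1 = (-0.6667, 0.3333, -0.6667).
e_1·a_2 = (-0.6667)·1 + 0.3333·1 + (-0.6667)·1 = -1.0000.
u_2 = a_2 + 1.0000·e_1 = (0.3333, 1.3333, 0.3333).
r_{22} = ‖u_2‖ = 1.4142.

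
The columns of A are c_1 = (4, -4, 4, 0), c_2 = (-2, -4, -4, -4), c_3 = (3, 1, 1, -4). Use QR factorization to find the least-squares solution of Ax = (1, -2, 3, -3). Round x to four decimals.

x = (0.4306, 0.1667, 0.3889)

c_1 = (4, -4, 4, 0); ‖c_1‖ = 6.9282, so e_1 = (0.5774, -0.5774, 0.5774, 0.0000).
e_1·c_2 = 0.5774·(-2) + (-0.5774)·(-4) + 0.5774·(-4) + 0.0000·(-4) = -1.1547.
u_2 = c_2 + 1.1547·e_1 = (-1.3333, -4.6667, -3.3333, -4.0000).
‖u_2‖ = 7.1181, so e_2 = (-0.1873, -0.6556, -0.4683, -0.5620).
e_1·c_3 = 0.5774·3 + (-0.5774)·1 + 0.5774·1 + 0.0000·(-4) = 1.7321; e_2·c_3 = (-0.1873)·3 + (-0.6556)·1 + (-0.4683)·1 + (-0.5620)·(-4) = 0.5620.
u_3 = c_3 − 1.7321·e_1 − 0.5620·e_2 = (2.1053, 2.3684, 0.2632, -3.6842).
‖u_3‖ = 4.8666, so e_3 = (0.4326, 0.4867, 0.0541, -0.7570).
Qᵀb = (3.4641, 1.4049, 1.8926).
Back-substitute: x_3 = 1.8926/4.8666 = 0.3889.
x_2 = (1.4049 − 0.5620·0.3889)/7.1181 = 0.1667.
x_1 = (3.4641 + 1.1547·0.1667 − 1.7321·0.3889)/6.9282 = 0.4306.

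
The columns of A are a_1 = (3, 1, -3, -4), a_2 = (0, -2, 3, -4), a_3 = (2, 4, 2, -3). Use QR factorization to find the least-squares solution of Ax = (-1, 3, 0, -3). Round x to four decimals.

x = (0.1023, 0.0087, 0.5235)

a_1 = (3, 1, -3, -4); ‖a_1‖ = 5.9161, so q_1 = (0.5071, 0.1690, -0.5071, -0.6761).
q_1·a_2 = 0.5071·0 + 0.1690·(-2) + (-0.5071)·3 + (-0.6761)·(-4) = 0.8452.
u_2 = a_2 − 0.8452·q_1 = (-0.4286, -2.1429, 3.4286, -3.4286).
‖u_2‖ = 5.3184, so q_2 = (-0.0806, -0.4029, 0.6447, -0.6447).
q_1·a_3 = 0.5071·2 + 0.1690·4 + (-0.5071)·2 + (-0.6761)·(-3) = 2.7045; q_2·a_3 = (-0.0806)·2 + (-0.4029)·4 + 0.6447·2 + (-0.6447)·(-3) = 1.4505.
u_3 = a_3 − 2.7045·q_1 − 1.4505·q_2 = (0.7455, 4.1273, 2.4364, -0.2364).
‖u_3‖ = 4.8561, so q_3 = (0.1535, 0.8499, 0.5017, -0.0487).
Qᵀb = (2.0284, 0.8058, 2.5423).
Back-substitute: x_3 = 2.5423/4.8561 = 0.5235.
x_2 = (0.8058 − 1.4505·0.5235)/5.3184 = 0.0087.
x_1 = (2.0284 − 0.8452·0.0087 − 2.7045·0.5235)/5.9161 = 0.1023.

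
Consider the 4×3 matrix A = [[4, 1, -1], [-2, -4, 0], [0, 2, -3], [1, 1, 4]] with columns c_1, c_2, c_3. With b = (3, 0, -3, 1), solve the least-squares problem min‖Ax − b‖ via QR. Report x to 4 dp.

e_1 = c_1/‖c_1‖ = (4, -2, 0, 1)/4.5826 = (0.8729, -0.4364, 0.0000, 0.2182).
r_{12} = e_1·c_2 = 2.8368.
u_2 = c_2 − 2.8368·e_1 = (-1.4762, -2.7619, 2.0000, 0.3810).
‖u_2‖ = 3.7353, so e_2 = (-0.3952, -0.7394, 0.5354, 0.1020).
r_{13} = e_1·c_3 = 0.0000; r_{23} = e_2·c_3 = -0.8032.
u_3 = c_3 + 0.0000·e_1 + 0.8032·e_2 = (-1.3174, -0.5939, -2.5700, 4.0819).
‖u_3‖ = 5.0354, so e_3 = (-0.2616, -0.1179, -0.5104, 0.8106).
Qᵀb = (2.8368, -2.6899, 1.5569).
Back-substitute: x_3 = 1.5569/5.0354 = 0.3092.
x_2 = (-2.6899 + 0.8032·0.3092)/3.7353 = -0.6537.
x_1 = (2.8368 − 2.8368·(-0.6537) + 0.0000·0.3092)/4.5826 = 1.0237.

x = (1.0237, -0.6537, 0.3092)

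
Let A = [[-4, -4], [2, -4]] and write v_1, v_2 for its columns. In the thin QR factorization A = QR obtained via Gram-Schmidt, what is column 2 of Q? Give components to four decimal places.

e_1 = v_1/‖v_1‖ = (-4, 2)/4.4721 = (-0.8944, 0.4472).
r_{12} = e_1·v_2 = 1.7889.
u_2 = v_2 − 1.7889·e_1 = (-2.4000, -4.8000).
‖u_2‖ = 5.3666, so e_2 = (-0.4472, -0.8944).

e_2 = (-0.4472, -0.8944)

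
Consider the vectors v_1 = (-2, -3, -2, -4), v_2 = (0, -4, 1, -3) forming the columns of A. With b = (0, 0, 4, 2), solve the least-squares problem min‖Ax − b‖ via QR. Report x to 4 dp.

v_1 = (-2, -3, -2, -4); ‖v_1‖ = 5.7446, so e_1 = (-0.3482, -0.5222, -0.3482, -0.6963).
e_1·v_2 = (-0.3482)·0 + (-0.5222)·(-4) + (-0.3482)·1 + (-0.6963)·(-3) = 3.8297.
u_2 = v_2 − 3.8297·e_1 = (1.3333, -2.0000, 2.3333, -0.3333).
‖u_2‖ = 3.3665, so e_2 = (0.3961, -0.5941, 0.6931, -0.0990).
Qᵀb = (-2.7852, 2.5744).
Back-substitute: x_2 = 2.5744/3.3665 = 0.7647.
x_1 = (-2.7852 − 3.8297·0.7647)/5.7446 = -0.9947.

x = (-0.9947, 0.7647)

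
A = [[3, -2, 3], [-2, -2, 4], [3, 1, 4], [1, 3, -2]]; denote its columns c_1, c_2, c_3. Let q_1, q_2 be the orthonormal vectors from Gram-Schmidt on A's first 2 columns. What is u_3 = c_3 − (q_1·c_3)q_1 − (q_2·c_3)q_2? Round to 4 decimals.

u_3 = (-1.0452, 3.2462, 3.0603, 0.4472)

q_1 = c_1/‖c_1‖ = (3, -2, 3, 1)/4.7958 = (0.6255, -0.4170, 0.6255, 0.2085).
r_{12} = q_1·c_2 = 0.8341.
u_2 = c_2 − 0.8341·q_1 = (-2.5217, -1.6522, 0.4783, 2.8261).
‖u_2‖ = 4.1598, so q_2 = (-0.6062, -0.3972, 0.1150, 0.6794).
r_{13} = q_1·c_3 = 2.2937; r_{23} = q_2·c_3 = -4.3062.
u_3 = c_3 − 2.2937·q_1 + 4.3062·q_2 = (-1.0452, 3.2462, 3.0603, 0.4472).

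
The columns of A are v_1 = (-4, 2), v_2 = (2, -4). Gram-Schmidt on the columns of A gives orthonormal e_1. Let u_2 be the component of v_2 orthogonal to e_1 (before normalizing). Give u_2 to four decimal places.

v_1 = (-4, 2); ‖v_1‖ = 4.4721, so e_1 = (-0.8944, 0.4472).
e_1·v_2 = (-0.8944)·2 + 0.4472·(-4) = -3.5777.
u_2 = v_2 + 3.5777·e_1 = (-1.2000, -2.4000).

u_2 = (-1.2000, -2.4000)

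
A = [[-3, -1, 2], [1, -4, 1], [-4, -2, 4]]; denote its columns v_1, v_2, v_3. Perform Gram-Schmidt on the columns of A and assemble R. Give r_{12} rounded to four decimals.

r_{12} = 1.3728

v_1 = (-3, 1, -4); ‖v_1‖ = 5.0990, so q_1 = (-0.5883, 0.1961, -0.7845).
r_{12} = q_1·v_2 = 1.3728.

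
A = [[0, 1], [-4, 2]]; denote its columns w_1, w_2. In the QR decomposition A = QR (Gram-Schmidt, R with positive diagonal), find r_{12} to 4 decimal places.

r_{12} = -2.0000

w_1 = (0, -4); ‖w_1‖ = 4.0000, so q_1 = (0.0000, -1.0000).
r_{12} = q_1·w_2 = -2.0000.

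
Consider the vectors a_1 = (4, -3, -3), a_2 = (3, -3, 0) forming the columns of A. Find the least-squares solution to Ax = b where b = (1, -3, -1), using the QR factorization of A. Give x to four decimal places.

a_1 = (4, -3, -3); ‖a_1‖ = 5.8310, so e_1 = (0.6860, -0.5145, -0.5145).
e_1·a_2 = 0.6860·3 + (-0.5145)·(-3) + (-0.5145)·0 = 3.6015.
u_2 = a_2 − 3.6015·e_1 = (0.5294, -1.1471, 1.8529).
‖u_2‖ = 2.2426, so e_2 = (0.2361, -0.5115, 0.8262).
Qᵀb = (2.7440, 0.9443).
Back-substitute: x_2 = 0.9443/2.2426 = 0.4211.
x_1 = (2.7440 − 3.6015·0.4211)/5.8310 = 0.2105.

x = (0.2105, 0.4211)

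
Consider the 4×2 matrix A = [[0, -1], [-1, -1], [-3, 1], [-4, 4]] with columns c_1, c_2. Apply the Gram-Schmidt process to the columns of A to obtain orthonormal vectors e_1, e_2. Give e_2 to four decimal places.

e_2 = (-0.3911, -0.6618, -0.4212, 0.4813)

e_1 = c_1/‖c_1‖ = (0, -1, -3, -4)/5.0990 = (0.0000, -0.1961, -0.5883, -0.7845).
r_{12} = e_1·c_2 = -3.5301.
u_2 = c_2 + 3.5301·e_1 = (-1.0000, -1.6923, -1.0769, 1.2308).
‖u_2‖ = 2.5570, so e_2 = (-0.3911, -0.6618, -0.4212, 0.4813).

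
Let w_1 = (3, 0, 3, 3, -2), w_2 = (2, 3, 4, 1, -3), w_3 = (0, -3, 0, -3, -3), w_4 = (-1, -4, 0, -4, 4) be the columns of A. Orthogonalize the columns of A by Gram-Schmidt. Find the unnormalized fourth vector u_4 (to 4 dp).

e_1 = w_1/‖w_1‖ = (3, 0, 3, 3, -2)/5.5678 = (0.5388, 0.0000, 0.5388, 0.5388, -0.3592).
r_{12} = e_1·w_2 = 4.8493.
u_2 = w_2 − 4.8493·e_1 = (-0.6129, 3.0000, 1.3871, -1.6129, -1.2581).
‖u_2‖ = 3.9350, so e_2 = (-0.1558, 0.7624, 0.3525, -0.4099, -0.3197).
r_{13} = e_1·w_3 = -0.5388; r_{23} = e_2·w_3 = -0.0984.
u_3 = w_3 + 0.5388·e_1 + 0.0984·e_2 = (0.2750, -2.9250, 0.3250, -2.7500, -3.2250).
‖u_3‖ = 5.1672, so e_3 = (0.0532, -0.5661, 0.0629, -0.5322, -0.6241).
r_{14} = e_1·w_4 = -4.1309; r_{24} = e_2·w_4 = -2.5331; r_{34} = e_3·w_4 = 1.8434.
u_4 = w_4 + 4.1309·e_1 + 2.5331·e_2 − 1.8434·e_3 = (0.7331, -1.0253, 3.0028, -1.8315, 2.8567).

u_4 = (0.7331, -1.0253, 3.0028, -1.8315, 2.8567)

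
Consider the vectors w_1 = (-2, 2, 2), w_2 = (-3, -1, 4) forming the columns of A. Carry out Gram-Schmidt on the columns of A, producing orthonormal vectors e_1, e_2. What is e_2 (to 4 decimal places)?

e_2 = (-0.2673, -0.8018, 0.5345)

w_1 = (-2, 2, 2); ‖w_1‖ = 3.4641, so e_1 = (-0.5774, 0.5774, 0.5774).
e_1·w_2 = (-0.5774)·(-3) + 0.5774·(-1) + 0.5774·4 = 3.4641.
u_2 = w_2 − 3.4641·e_1 = (-1.0000, -3.0000, 2.0000).
‖u_2‖ = 3.7417, so e_2 = (-0.2673, -0.8018, 0.5345).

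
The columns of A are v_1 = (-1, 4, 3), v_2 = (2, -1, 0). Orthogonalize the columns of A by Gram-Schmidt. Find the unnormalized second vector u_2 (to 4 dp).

u_2 = (1.7692, -0.0769, 0.6923)

v_1 = (-1, 4, 3); ‖v_1‖ = 5.0990, so q_1 = (-0.1961, 0.7845, 0.5883).
q_1·v_2 = (-0.1961)·2 + 0.7845·(-1) + 0.5883·0 = -1.1767.
u_2 = v_2 + 1.1767·q_1 = (1.7692, -0.0769, 0.6923).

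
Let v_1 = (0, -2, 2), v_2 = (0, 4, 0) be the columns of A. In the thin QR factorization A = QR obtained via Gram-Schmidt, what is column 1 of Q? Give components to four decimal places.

v_1 = (0, -2, 2); ‖v_1‖ = 2.8284, so e_1 = (0.0000, -0.7071, 0.7071).

e_1 = (0.0000, -0.7071, 0.7071)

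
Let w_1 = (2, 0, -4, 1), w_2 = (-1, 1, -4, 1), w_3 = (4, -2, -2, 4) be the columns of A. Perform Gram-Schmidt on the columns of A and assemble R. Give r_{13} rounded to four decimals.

r_{13} = 4.3644

w_1 = (2, 0, -4, 1); ‖w_1‖ = 4.5826, so q_1 = (0.4364, 0.0000, -0.8729, 0.2182).
r_{13} = q_1·w_3 = 4.3644.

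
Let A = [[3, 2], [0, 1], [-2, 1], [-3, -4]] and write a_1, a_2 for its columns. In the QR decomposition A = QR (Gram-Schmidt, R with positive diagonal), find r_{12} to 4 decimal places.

a_1 = (3, 0, -2, -3); ‖a_1‖ = 4.6904, so q_1 = (0.6396, 0.0000, -0.4264, -0.6396).
r_{12} = q_1·a_2 = 3.4112.

r_{12} = 3.4112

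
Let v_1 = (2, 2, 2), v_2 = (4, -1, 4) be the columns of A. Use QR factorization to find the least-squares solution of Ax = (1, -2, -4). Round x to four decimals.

x = (-0.9500, 0.1000)

e_1 = v_1/‖v_1‖ = (2, 2, 2)/3.4641 = (0.5774, 0.5774, 0.5774).
r_{12} = e_1·v_2 = 4.0415.
u_2 = v_2 − 4.0415·e_1 = (1.6667, -3.3333, 1.6667).
‖u_2‖ = 4.0825, so e_2 = (0.4082, -0.8165, 0.4082).
Qᵀb = (-2.8868, 0.4082).
Back-substitute: x_2 = 0.4082/4.0825 = 0.1000.
x_1 = (-2.8868 − 4.0415·0.1000)/3.4641 = -0.9500.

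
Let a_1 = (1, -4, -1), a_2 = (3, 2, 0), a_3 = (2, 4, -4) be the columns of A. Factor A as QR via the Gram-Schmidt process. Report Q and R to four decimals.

Q = [[0.2357, 0.9619, -0.1383], [-0.9428, 0.2609, 0.2075], [-0.2357, -0.0815, -0.9684]], R = [[4.2426, -1.1785, -2.3570], [0.0000, 3.4075, 3.2934], [0.0000, 0.0000, 4.4270]]

a_1 = (1, -4, -1); ‖a_1‖ = 4.2426, so q_1 = (0.2357, -0.9428, -0.2357).
q_1·a_2 = 0.2357·3 + (-0.9428)·2 + (-0.2357)·0 = -1.1785.
u_2 = a_2 + 1.1785·q_1 = (3.2778, 0.8889, -0.2778).
‖u_2‖ = 3.4075, so q_2 = (0.9619, 0.2609, -0.0815).
q_1·a_3 = 0.2357·2 + (-0.9428)·4 + (-0.2357)·(-4) = -2.3570; q_2·a_3 = 0.9619·2 + 0.2609·4 + (-0.0815)·(-4) = 3.2934.
u_3 = a_3 + 2.3570·q_1 − 3.2934·q_2 = (-0.6124, 0.9187, -4.2871).
‖u_3‖ = 4.4270, so q_3 = (-0.1383, 0.2075, -0.9684).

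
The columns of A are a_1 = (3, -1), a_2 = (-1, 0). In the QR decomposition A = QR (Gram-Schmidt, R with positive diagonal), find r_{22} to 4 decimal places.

a_1 = (3, -1); ‖a_1‖ = 3.1623, so e_1 = (0.9487, -0.3162).
e_1·a_2 = 0.9487·(-1) + (-0.3162)·0 = -0.9487.
u_2 = a_2 + 0.9487·e_1 = (-0.1000, -0.3000).
r_{22} = ‖u_2‖ = 0.3162.

r_{22} = 0.3162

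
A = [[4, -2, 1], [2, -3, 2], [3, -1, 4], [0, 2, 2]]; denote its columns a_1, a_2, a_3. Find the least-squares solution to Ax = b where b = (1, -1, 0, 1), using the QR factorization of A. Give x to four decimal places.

x = (0.6080, 0.6324, -0.2440)

a_1 = (4, 2, 3, 0); ‖a_1‖ = 5.3852, so q_1 = (0.7428, 0.3714, 0.5571, 0.0000).
q_1·a_2 = 0.7428·(-2) + 0.3714·(-3) + 0.5571·(-1) + 0.0000·2 = -3.1568.
u_2 = a_2 + 3.1568·q_1 = (0.3448, -1.8276, 0.7586, 2.0000).
‖u_2‖ = 2.8345, so q_2 = (0.1217, -0.6448, 0.2676, 0.7056).
q_1·a_3 = 0.7428·1 + 0.3714·2 + 0.5571·4 + 0.0000·2 = 3.7139; q_2·a_3 = 0.1217·1 + (-0.6448)·2 + 0.2676·4 + 0.7056·2 = 1.3139.
u_3 = a_3 − 3.7139·q_1 − 1.3139·q_2 = (-1.9185, 1.4678, 1.5794, 1.0730).
‖u_3‖ = 3.0791, so q_3 = (-0.6231, 0.4767, 0.5129, 0.3485).
Qᵀb = (0.3714, 1.4720, -0.7513).
Back-substitute: x_3 = -0.7513/3.0791 = -0.2440.
x_2 = (1.4720 − 1.3139·(-0.2440))/2.8345 = 0.6324.
x_1 = (0.3714 + 3.1568·0.6324 − 3.7139·(-0.2440))/5.3852 = 0.6080.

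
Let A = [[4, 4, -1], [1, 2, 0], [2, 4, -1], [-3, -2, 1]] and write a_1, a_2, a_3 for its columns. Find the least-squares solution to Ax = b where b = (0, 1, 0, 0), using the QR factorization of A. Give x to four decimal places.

x = (0.1667, 0.2500, 1.3333)

a_1 = (4, 1, 2, -3); ‖a_1‖ = 5.4772, so e_1 = (0.7303, 0.1826, 0.3651, -0.5477).
e_1·a_2 = 0.7303·4 + 0.1826·2 + 0.3651·4 + (-0.5477)·(-2) = 5.8424.
u_2 = a_2 − 5.8424·e_1 = (-0.2667, 0.9333, 1.8667, 1.2000).
‖u_2‖ = 2.4221, so e_2 = (-0.1101, 0.3853, 0.7707, 0.4954).
e_1·a_3 = 0.7303·(-1) + 0.1826·0 + 0.3651·(-1) + (-0.5477)·1 = -1.6432; e_2·a_3 = (-0.1101)·(-1) + 0.3853·0 + 0.7707·(-1) + 0.4954·1 = -0.1651.
u_3 = a_3 + 1.6432·e_1 + 0.1651·e_2 = (0.1818, 0.3636, -0.2727, 0.1818).
‖u_3‖ = 0.5222, so e_3 = (0.3482, 0.6963, -0.5222, 0.3482).
Qᵀb = (0.1826, 0.3853, 0.6963).
Back-substitute: x_3 = 0.6963/0.5222 = 1.3333.
x_2 = (0.3853 + 0.1651·1.3333)/2.4221 = 0.2500.
x_1 = (0.1826 − 5.8424·0.2500 + 1.6432·1.3333)/5.4772 = 0.1667.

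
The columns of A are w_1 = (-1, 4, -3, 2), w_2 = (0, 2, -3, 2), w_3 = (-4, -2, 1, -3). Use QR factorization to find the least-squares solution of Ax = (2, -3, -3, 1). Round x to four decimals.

x = (-2.3771, 3.3486, 0.1543)

w_1 = (-1, 4, -3, 2); ‖w_1‖ = 5.4772, so e_1 = (-0.1826, 0.7303, -0.5477, 0.3651).
e_1·w_2 = (-0.1826)·0 + 0.7303·2 + (-0.5477)·(-3) + 0.3651·2 = 3.8341.
u_2 = w_2 − 3.8341·e_1 = (0.7000, -0.8000, -0.9000, 0.6000).
‖u_2‖ = 1.5166, so e_2 = (0.4616, -0.5275, -0.5934, 0.3956).
e_1·w_3 = (-0.1826)·(-4) + 0.7303·(-2) + (-0.5477)·1 + 0.3651·(-3) = -2.3735; e_2·w_3 = 0.4616·(-4) + (-0.5275)·(-2) + (-0.5934)·1 + 0.3956·(-3) = -2.5716.
u_3 = w_3 + 2.3735·e_1 + 2.5716·e_2 = (-3.2464, -1.6232, -1.8261, -1.1159).
‖u_3‖ = 4.2135, so e_3 = (-0.7705, -0.3852, -0.4334, -0.2648).
Qᵀb = (-0.5477, 4.6816, 0.6501).
Back-substitute: x_3 = 0.6501/4.2135 = 0.1543.
x_2 = (4.6816 + 2.5716·0.1543)/1.5166 = 3.3486.
x_1 = (-0.5477 − 3.8341·3.3486 + 2.3735·0.1543)/5.4772 = -2.3771.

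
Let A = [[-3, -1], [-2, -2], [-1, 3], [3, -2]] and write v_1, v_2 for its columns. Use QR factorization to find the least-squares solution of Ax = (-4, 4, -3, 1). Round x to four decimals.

x = (0.3659, -0.7927)

q_1 = v_1/‖v_1‖ = (-3, -2, -1, 3)/4.7958 = (-0.6255, -0.4170, -0.2085, 0.6255).
r_{12} = q_1·v_2 = -0.4170.
u_2 = v_2 + 0.4170·q_1 = (-1.2609, -2.1739, 2.9130, -1.7391).
‖u_2‖ = 4.2221, so q_2 = (-0.2986, -0.5149, 0.6900, -0.4119).
Qᵀb = (2.0851, -3.3468).
Back-substitute: x_2 = -3.3468/4.2221 = -0.7927.
x_1 = (2.0851 + 0.4170·(-0.7927))/4.7958 = 0.3659.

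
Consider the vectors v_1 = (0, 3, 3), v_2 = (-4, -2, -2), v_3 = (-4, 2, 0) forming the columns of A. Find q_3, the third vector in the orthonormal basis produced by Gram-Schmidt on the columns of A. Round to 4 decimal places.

v_1 = (0, 3, 3); ‖v_1‖ = 4.2426, so q_1 = (0.0000, 0.7071, 0.7071).
q_1·v_2 = 0.0000·(-4) + 0.7071·(-2) + 0.7071·(-2) = -2.8284.
u_2 = v_2 + 2.8284·q_1 = (-4.0000, 0.0000, 0.0000).
‖u_2‖ = 4.0000, so q_2 = (-1.0000, 0.0000, 0.0000).
q_1·v_3 = 0.0000·(-4) + 0.7071·2 + 0.7071·0 = 1.4142; q_2·v_3 = (-1.0000)·(-4) + 0.0000·2 + 0.0000·0 = 4.0000.
u_3 = v_3 − 1.4142·q_1 − 4.0000·q_2 = (0.0000, 1.0000, -1.0000).
‖u_3‖ = 1.4142, so q_3 = (0.0000, 0.7071, -0.7071).

q_3 = (0.0000, 0.7071, -0.7071)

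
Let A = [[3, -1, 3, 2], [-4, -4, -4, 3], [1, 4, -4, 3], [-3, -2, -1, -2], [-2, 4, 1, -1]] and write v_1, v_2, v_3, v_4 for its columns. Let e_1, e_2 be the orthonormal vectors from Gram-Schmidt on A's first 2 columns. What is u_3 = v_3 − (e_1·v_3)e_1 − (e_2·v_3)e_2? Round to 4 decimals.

u_3 = (1.0586, -2.0282, -4.1460, 0.5945, 2.6797)

v_1 = (3, -4, 1, -3, -2); ‖v_1‖ = 6.2450, so e_1 = (0.4804, -0.6405, 0.1601, -0.4804, -0.3203).
e_1·v_2 = 0.4804·(-1) + (-0.6405)·(-4) + 0.1601·4 + (-0.4804)·(-2) + (-0.3203)·4 = 2.4019.
u_2 = v_2 − 2.4019·e_1 = (-2.1538, -2.4615, 3.6154, -0.8462, 4.7692).
‖u_2‖ = 6.8725, so e_2 = (-0.3134, -0.3582, 0.5261, -0.1231, 0.6940).
e_1·v_3 = 0.4804·3 + (-0.6405)·(-4) + 0.1601·(-4) + (-0.4804)·(-1) + (-0.3203)·1 = 3.5228; e_2·v_3 = (-0.3134)·3 + (-0.3582)·(-4) + 0.5261·(-4) + (-0.1231)·(-1) + 0.6940·1 = -0.7947.
u_3 = v_3 − 3.5228·e_1 + 0.7947·e_2 = (1.0586, -2.0282, -4.1460, 0.5945, 2.6797).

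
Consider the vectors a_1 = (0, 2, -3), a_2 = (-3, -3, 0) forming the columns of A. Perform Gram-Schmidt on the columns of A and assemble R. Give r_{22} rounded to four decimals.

r_{22} = 3.9027

a_1 = (0, 2, -3); ‖a_1‖ = 3.6056, so e_1 = (0.0000, 0.5547, -0.8321).
e_1·a_2 = 0.0000·(-3) + 0.5547·(-3) + (-0.8321)·0 = -1.6641.
u_2 = a_2 + 1.6641·e_1 = (-3.0000, -2.0769, -1.3846).
r_{22} = ‖u_2‖ = 3.9027.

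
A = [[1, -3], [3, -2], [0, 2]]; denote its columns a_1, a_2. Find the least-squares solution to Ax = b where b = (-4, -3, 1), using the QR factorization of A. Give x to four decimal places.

x = (-0.4607, 0.9326)

a_1 = (1, 3, 0); ‖a_1‖ = 3.1623, so q_1 = (0.3162, 0.9487, 0.0000).
q_1·a_2 = 0.3162·(-3) + 0.9487·(-2) + 0.0000·2 = -2.8460.
u_2 = a_2 + 2.8460·q_1 = (-2.1000, 0.7000, 2.0000).
‖u_2‖ = 2.9833, so q_2 = (-0.7039, 0.2346, 0.6704).
Qᵀb = (-4.1110, 2.7822).
Back-substitute: x_2 = 2.7822/2.9833 = 0.9326.
x_1 = (-4.1110 + 2.8460·0.9326)/3.1623 = -0.4607.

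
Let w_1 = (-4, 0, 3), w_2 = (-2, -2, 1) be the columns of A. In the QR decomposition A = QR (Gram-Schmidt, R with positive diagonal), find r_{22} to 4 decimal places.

w_1 = (-4, 0, 3); ‖w_1‖ = 5.0000, so e_1 = (-0.8000, 0.0000, 0.6000).
e_1·w_2 = (-0.8000)·(-2) + 0.0000·(-2) + 0.6000·1 = 2.2000.
u_2 = w_2 − 2.2000·e_1 = (-0.2400, -2.0000, -0.3200).
r_{22} = ‖u_2‖ = 2.0396.

r_{22} = 2.0396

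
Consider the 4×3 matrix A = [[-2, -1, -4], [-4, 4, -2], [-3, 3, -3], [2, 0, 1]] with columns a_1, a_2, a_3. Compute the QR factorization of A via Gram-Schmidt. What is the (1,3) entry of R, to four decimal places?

r_{13} = 4.7001

a_1 = (-2, -4, -3, 2); ‖a_1‖ = 5.7446, so q_1 = (-0.3482, -0.6963, -0.5222, 0.3482).
r_{13} = q_1·a_3 = 4.7001.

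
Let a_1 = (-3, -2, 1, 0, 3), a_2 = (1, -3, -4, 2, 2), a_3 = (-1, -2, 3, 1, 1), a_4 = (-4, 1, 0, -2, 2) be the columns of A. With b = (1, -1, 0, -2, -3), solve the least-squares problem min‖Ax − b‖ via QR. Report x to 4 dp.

x = (0.7723, -0.5434, -0.8723, -0.8566)

e_1 = a_1/‖a_1‖ = (-3, -2, 1, 0, 3)/4.7958 = (-0.6255, -0.4170, 0.2085, 0.0000, 0.6255).
r_{12} = e_1·a_2 = 1.0426.
u_2 = a_2 − 1.0426·e_1 = (1.6522, -2.5652, -4.2174, 2.0000, 1.3478).
‖u_2‖ = 5.7370, so e_2 = (0.2880, -0.4471, -0.7351, 0.3486, 0.2349).
r_{13} = e_1·a_3 = 2.7107; r_{23} = e_2·a_3 = -1.0155.
u_3 = a_3 − 2.7107·e_1 + 1.0155·e_2 = (0.9881, -1.3236, 1.6882, 1.3540, -0.4571).
‖u_3‖ = 2.7606, so e_3 = (0.3579, -0.4795, 0.6116, 0.4905, -0.1656).
r_{14} = e_1·a_4 = 3.3362; r_{24} = e_2·a_4 = -1.8264; r_{34} = e_3·a_4 = -3.2233.
u_4 = a_4 − 3.3362·e_1 + 1.8264·e_2 + 3.2233·e_3 = (-0.2333, 0.0291, -0.0671, 0.2177, -0.1915).
‖u_4‖ = 0.3793, so e_4 = (-0.6151, 0.0768, -0.1769, 0.5740, -0.5050).
Qᵀb = (-2.0851, -0.6669, 0.3531, -0.3249).
Back-substitute: x_4 = -0.3249/0.3793 = -0.8566.
x_3 = (0.3531 + 3.2233·(-0.8566))/2.7606 = -0.8723.
x_2 = (-0.6669 + 1.0155·(-0.8723) + 1.8264·(-0.8566))/5.7370 = -0.5434.
x_1 = (-2.0851 − 1.0426·(-0.5434) − 2.7107·(-0.8723) − 3.3362·(-0.8566))/4.7958 = 0.7723.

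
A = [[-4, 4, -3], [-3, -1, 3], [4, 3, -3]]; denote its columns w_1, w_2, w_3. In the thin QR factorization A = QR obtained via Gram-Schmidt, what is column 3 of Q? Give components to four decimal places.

e_3 = (-0.1532, 0.8580, 0.4903)

w_1 = (-4, -3, 4); ‖w_1‖ = 6.4031, so e_1 = (-0.6247, -0.4685, 0.6247).
e_1·w_2 = (-0.6247)·4 + (-0.4685)·(-1) + 0.6247·3 = -0.1562.
u_2 = w_2 + 0.1562·e_1 = (3.9024, -1.0732, 3.0976).
‖u_2‖ = 5.0966, so e_2 = (0.7657, -0.2106, 0.6078).
e_1·w_3 = (-0.6247)·(-3) + (-0.4685)·3 + 0.6247·(-3) = -1.4056; e_2·w_3 = 0.7657·(-3) + (-0.2106)·3 + 0.6078·(-3) = -4.7521.
u_3 = w_3 + 1.4056·e_1 + 4.7521·e_2 = (-0.2394, 1.3408, 0.7662).
‖u_3‖ = 1.5628, so e_3 = (-0.1532, 0.8580, 0.4903).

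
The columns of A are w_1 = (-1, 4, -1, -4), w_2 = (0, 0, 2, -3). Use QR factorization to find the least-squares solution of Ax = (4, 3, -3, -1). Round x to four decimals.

q_1 = w_1/‖w_1‖ = (-1, 4, -1, -4)/5.8310 = (-0.1715, 0.6860, -0.1715, -0.6860).
r_{12} = q_1·w_2 = 1.7150.
u_2 = w_2 − 1.7150·q_1 = (0.2941, -1.1765, 2.2941, -1.8235).
‖u_2‖ = 3.1716, so q_2 = (0.0927, -0.3709, 0.7233, -0.5750).
Qᵀb = (2.5725, -2.3369).
Back-substitute: x_2 = -2.3369/3.1716 = -0.7368.
x_1 = (2.5725 − 1.7150·(-0.7368))/5.8310 = 0.6579.

x = (0.6579, -0.7368)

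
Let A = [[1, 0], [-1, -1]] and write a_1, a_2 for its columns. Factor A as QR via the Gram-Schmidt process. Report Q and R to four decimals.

a_1 = (1, -1); ‖a_1‖ = 1.4142, so e_1 = (0.7071, -0.7071).
e_1·a_2 = 0.7071·0 + (-0.7071)·(-1) = 0.7071.
u_2 = a_2 − 0.7071·e_1 = (-0.5000, -0.5000).
‖u_2‖ = 0.7071, so e_2 = (-0.7071, -0.7071).

Q = [[0.7071, -0.7071], [-0.7071, -0.7071]], R = [[1.4142, 0.7071], [0.0000, 0.7071]]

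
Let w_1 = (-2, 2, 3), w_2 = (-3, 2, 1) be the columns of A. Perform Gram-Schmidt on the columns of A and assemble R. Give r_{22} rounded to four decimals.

w_1 = (-2, 2, 3); ‖w_1‖ = 4.1231, so q_1 = (-0.4851, 0.4851, 0.7276).
q_1·w_2 = (-0.4851)·(-3) + 0.4851·2 + 0.7276·1 = 3.1530.
u_2 = w_2 − 3.1530·q_1 = (-1.4706, 0.4706, -1.2941).
r_{22} = ‖u_2‖ = 2.0147.

r_{22} = 2.0147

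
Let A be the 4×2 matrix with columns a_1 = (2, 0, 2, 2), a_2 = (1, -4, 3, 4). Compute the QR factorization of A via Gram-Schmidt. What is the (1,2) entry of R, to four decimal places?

a_1 = (2, 0, 2, 2); ‖a_1‖ = 3.4641, so e_1 = (0.5774, 0.0000, 0.5774, 0.5774).
r_{12} = e_1·a_2 = 4.6188.

r_{12} = 4.6188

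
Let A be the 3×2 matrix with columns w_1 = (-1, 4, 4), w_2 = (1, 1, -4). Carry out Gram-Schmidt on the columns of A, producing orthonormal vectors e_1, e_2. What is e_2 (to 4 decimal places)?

e_1 = w_1/‖w_1‖ = (-1, 4, 4)/5.7446 = (-0.1741, 0.6963, 0.6963).
r_{12} = e_1·w_2 = -2.2630.
u_2 = w_2 + 2.2630·e_1 = (0.6061, 2.5758, -2.4242).
‖u_2‖ = 3.5887, so e_2 = (0.1689, 0.7177, -0.6755).

e_2 = (0.1689, 0.7177, -0.6755)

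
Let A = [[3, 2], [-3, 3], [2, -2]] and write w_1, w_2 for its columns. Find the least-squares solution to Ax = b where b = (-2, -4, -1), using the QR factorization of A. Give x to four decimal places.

x = (-0.0923, -0.8615)

e_1 = w_1/‖w_1‖ = (3, -3, 2)/4.6904 = (0.6396, -0.6396, 0.4264).
r_{12} = e_1·w_2 = -1.4924.
u_2 = w_2 + 1.4924·e_1 = (2.9545, 2.0455, -1.3636).
‖u_2‖ = 3.8435, so e_2 = (0.7687, 0.5322, -0.3548).
Qᵀb = (0.8528, -3.3113).
Back-substitute: x_2 = -3.3113/3.8435 = -0.8615.
x_1 = (0.8528 + 1.4924·(-0.8615))/4.6904 = -0.0923.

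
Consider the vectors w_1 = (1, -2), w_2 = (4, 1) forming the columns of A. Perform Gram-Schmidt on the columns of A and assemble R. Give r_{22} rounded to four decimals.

r_{22} = 4.0249

w_1 = (1, -2); ‖w_1‖ = 2.2361, so e_1 = (0.4472, -0.8944).
e_1·w_2 = 0.4472·4 + (-0.8944)·1 = 0.8944.
u_2 = w_2 − 0.8944·e_1 = (3.6000, 1.8000).
r_{22} = ‖u_2‖ = 4.0249.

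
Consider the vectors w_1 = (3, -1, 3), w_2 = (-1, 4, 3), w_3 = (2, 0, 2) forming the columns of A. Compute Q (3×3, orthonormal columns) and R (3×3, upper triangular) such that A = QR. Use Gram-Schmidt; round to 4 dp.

e_1 = w_1/‖w_1‖ = (3, -1, 3)/4.3589 = (0.6882, -0.2294, 0.6882).
r_{12} = e_1·w_2 = 0.4588.
u_2 = w_2 − 0.4588·e_1 = (-1.3158, 4.1053, 2.6842).
‖u_2‖ = 5.0783, so e_2 = (-0.2591, 0.8084, 0.5286).
r_{13} = e_1·w_3 = 2.7530; r_{23} = e_2·w_3 = 0.5389.
u_3 = w_3 − 2.7530·e_1 − 0.5389·e_2 = (0.2449, 0.1959, -0.1796).
‖u_3‖ = 0.3614, so e_3 = (0.6776, 0.5421, -0.4969).

Q = [[0.6882, -0.2591, 0.6776], [-0.2294, 0.8084, 0.5421], [0.6882, 0.5286, -0.4969]], R = [[4.3589, 0.4588, 2.7530], [0.0000, 5.0783, 0.5389], [0.0000, 0.0000, 0.3614]]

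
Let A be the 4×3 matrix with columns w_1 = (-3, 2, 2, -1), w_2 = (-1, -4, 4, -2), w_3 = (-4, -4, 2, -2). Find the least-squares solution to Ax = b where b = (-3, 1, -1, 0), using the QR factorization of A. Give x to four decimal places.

x = (0.3345, -0.7716, 0.6837)

q_1 = w_1/‖w_1‖ = (-3, 2, 2, -1)/4.2426 = (-0.7071, 0.4714, 0.4714, -0.2357).
r_{12} = q_1·w_2 = 1.1785.
u_2 = w_2 − 1.1785·q_1 = (-0.1667, -4.5556, 3.4444, -1.7222).
‖u_2‖ = 5.9675, so q_2 = (-0.0279, -0.7634, 0.5772, -0.2886).
r_{13} = q_1·w_3 = 2.3570; r_{23} = q_2·w_3 = 4.8969.
u_3 = w_3 − 2.3570·q_1 − 4.8969·q_2 = (-2.1966, -1.3729, -1.9376, -0.0312).
‖u_3‖ = 3.2349, so q_3 = (-0.6790, -0.4244, -0.5990, -0.0096).
Qᵀb = (2.1213, -1.2568, 2.2116).
Back-substitute: x_3 = 2.2116/3.2349 = 0.6837.
x_2 = (-1.2568 − 4.8969·0.6837)/5.9675 = -0.7716.
x_1 = (2.1213 − 1.1785·(-0.7716) − 2.3570·0.6837)/4.2426 = 0.3345.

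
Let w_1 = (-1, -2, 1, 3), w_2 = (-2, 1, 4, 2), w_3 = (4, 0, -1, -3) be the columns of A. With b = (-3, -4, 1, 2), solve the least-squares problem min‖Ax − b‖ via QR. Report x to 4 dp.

x = (1.0527, -0.2774, -0.3560)

w_1 = (-1, -2, 1, 3); ‖w_1‖ = 3.8730, so q_1 = (-0.2582, -0.5164, 0.2582, 0.7746).
q_1·w_2 = (-0.2582)·(-2) + (-0.5164)·1 + 0.2582·4 + 0.7746·2 = 2.5820.
u_2 = w_2 − 2.5820·q_1 = (-1.3333, 2.3333, 3.3333, 0.0000).
‖u_2‖ = 4.2817, so q_2 = (-0.3114, 0.5449, 0.7785, 0.0000).
q_1·w_3 = (-0.2582)·4 + (-0.5164)·0 + 0.2582·(-1) + 0.7746·(-3) = -3.6148; q_2·w_3 = (-0.3114)·4 + 0.5449·0 + 0.7785·(-1) + 0.0000·(-3) = -2.0241.
u_3 = w_3 + 3.6148·q_1 + 2.0241·q_2 = (2.4364, -0.7636, 1.5091, -0.2000).
‖u_3‖ = 2.9726, so q_3 = (0.8196, -0.2569, 0.5077, -0.0673).
Qᵀb = (4.6476, -0.4671, -1.0581).
Back-substitute: x_3 = -1.0581/2.9726 = -0.3560.
x_2 = (-0.4671 + 2.0241·(-0.3560))/4.2817 = -0.2774.
x_1 = (4.6476 − 2.5820·(-0.2774) + 3.6148·(-0.3560))/3.8730 = 1.0527.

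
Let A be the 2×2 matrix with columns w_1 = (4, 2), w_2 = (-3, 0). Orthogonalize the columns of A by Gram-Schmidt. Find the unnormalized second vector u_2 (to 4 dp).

u_2 = (-0.6000, 1.2000)

w_1 = (4, 2); ‖w_1‖ = 4.4721, so e_1 = (0.8944, 0.4472).
e_1·w_2 = 0.8944·(-3) + 0.4472·0 = -2.6833.
u_2 = w_2 + 2.6833·e_1 = (-0.6000, 1.2000).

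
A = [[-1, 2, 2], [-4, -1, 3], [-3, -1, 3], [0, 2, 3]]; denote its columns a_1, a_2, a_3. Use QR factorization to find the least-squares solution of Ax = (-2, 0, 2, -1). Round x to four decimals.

x = (0.8346, -1.5311, 0.7845)

a_1 = (-1, -4, -3, 0); ‖a_1‖ = 5.0990, so q_1 = (-0.1961, -0.7845, -0.5883, 0.0000).
q_1·a_2 = (-0.1961)·2 + (-0.7845)·(-1) + (-0.5883)·(-1) + 0.0000·2 = 0.9806.
u_2 = a_2 − 0.9806·q_1 = (2.1923, -0.2308, -0.4231, 2.0000).
‖u_2‖ = 3.0064, so q_2 = (0.7292, -0.0768, -0.1407, 0.6652).
q_1·a_3 = (-0.1961)·2 + (-0.7845)·3 + (-0.5883)·3 + 0.0000·3 = -4.5107; q_2·a_3 = 0.7292·2 + (-0.0768)·3 + (-0.1407)·3 + 0.6652·3 = 2.8017.
u_3 = a_3 + 4.5107·q_1 − 2.8017·q_2 = (-0.9277, -0.3234, 0.7404, 1.1362).
‖u_3‖ = 1.6746, so q_3 = (-0.5540, -0.1931, 0.4422, 0.6785).
Qᵀb = (-0.7845, -2.4051, 1.3138).
Back-substitute: x_3 = 1.3138/1.6746 = 0.7845.
x_2 = (-2.4051 − 2.8017·0.7845)/3.0064 = -1.5311.
x_1 = (-0.7845 − 0.9806·(-1.5311) + 4.5107·0.7845)/5.0990 = 0.8346.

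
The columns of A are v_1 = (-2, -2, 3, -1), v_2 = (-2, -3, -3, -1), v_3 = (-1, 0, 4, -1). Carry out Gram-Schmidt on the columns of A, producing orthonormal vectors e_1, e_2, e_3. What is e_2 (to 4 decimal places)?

v_1 = (-2, -2, 3, -1); ‖v_1‖ = 4.2426, so e_1 = (-0.4714, -0.4714, 0.7071, -0.2357).
e_1·v_2 = (-0.4714)·(-2) + (-0.4714)·(-3) + 0.7071·(-3) + (-0.2357)·(-1) = 0.4714.
u_2 = v_2 − 0.4714·e_1 = (-1.7778, -2.7778, -3.3333, -0.8889).
‖u_2‖ = 4.7726, so e_2 = (-0.3725, -0.5820, -0.6984, -0.1862).

e_2 = (-0.3725, -0.5820, -0.6984, -0.1862)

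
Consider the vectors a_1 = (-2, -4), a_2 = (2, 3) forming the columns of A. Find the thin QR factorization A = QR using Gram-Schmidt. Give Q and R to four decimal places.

q_1 = a_1/‖a_1‖ = (-2, -4)/4.4721 = (-0.4472, -0.8944).
r_{12} = q_1·a_2 = -3.5777.
u_2 = a_2 + 3.5777·q_1 = (0.4000, -0.2000).
‖u_2‖ = 0.4472, so q_2 = (0.8944, -0.4472).

Q = [[-0.4472, 0.8944], [-0.8944, -0.4472]], R = [[4.4721, -3.5777], [0.0000, 0.4472]]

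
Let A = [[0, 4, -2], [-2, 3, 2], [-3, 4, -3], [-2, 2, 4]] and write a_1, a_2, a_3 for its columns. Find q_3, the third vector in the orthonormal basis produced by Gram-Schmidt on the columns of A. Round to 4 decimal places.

a_1 = (0, -2, -3, -2); ‖a_1‖ = 4.1231, so q_1 = (0.0000, -0.4851, -0.7276, -0.4851).
q_1·a_2 = 0.0000·4 + (-0.4851)·3 + (-0.7276)·4 + (-0.4851)·2 = -5.3358.
u_2 = a_2 + 5.3358·q_1 = (4.0000, 0.4118, 0.1176, -0.5882).
‖u_2‖ = 4.0656, so q_2 = (0.9839, 0.1013, 0.0289, -0.1447).
q_1·a_3 = 0.0000·(-2) + (-0.4851)·2 + (-0.7276)·(-3) + (-0.4851)·4 = -0.7276; q_2·a_3 = 0.9839·(-2) + 0.1013·2 + 0.0289·(-3) + (-0.1447)·4 = -2.4307.
u_3 = a_3 + 0.7276·q_1 + 2.4307·q_2 = (0.3915, 1.8932, -3.4591, 3.2954).
‖u_3‖ = 5.1539, so q_3 = (0.0760, 0.3673, -0.6712, 0.6394).

q_3 = (0.0760, 0.3673, -0.6712, 0.6394)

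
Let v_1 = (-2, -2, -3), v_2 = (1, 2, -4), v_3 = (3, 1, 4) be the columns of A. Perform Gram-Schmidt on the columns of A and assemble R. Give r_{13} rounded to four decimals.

r_{13} = -4.8507

v_1 = (-2, -2, -3); ‖v_1‖ = 4.1231, so q_1 = (-0.4851, -0.4851, -0.7276).
r_{13} = q_1·v_3 = -4.8507.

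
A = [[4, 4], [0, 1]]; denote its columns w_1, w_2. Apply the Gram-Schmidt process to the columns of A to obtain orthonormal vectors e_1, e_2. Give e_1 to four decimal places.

e_1 = w_1/‖w_1‖ = (4, 0)/4.0000 = (1.0000, 0.0000).

e_1 = (1.0000, 0.0000)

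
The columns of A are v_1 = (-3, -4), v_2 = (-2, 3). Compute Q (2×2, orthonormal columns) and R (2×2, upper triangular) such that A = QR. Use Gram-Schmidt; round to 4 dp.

q_1 = v_1/‖v_1‖ = (-3, -4)/5.0000 = (-0.6000, -0.8000).
r_{12} = q_1·v_2 = -1.2000.
u_2 = v_2 + 1.2000·q_1 = (-2.7200, 2.0400).
‖u_2‖ = 3.4000, so q_2 = (-0.8000, 0.6000).

Q = [[-0.6000, -0.8000], [-0.8000, 0.6000]], R = [[5.0000, -1.2000], [0.0000, 3.4000]]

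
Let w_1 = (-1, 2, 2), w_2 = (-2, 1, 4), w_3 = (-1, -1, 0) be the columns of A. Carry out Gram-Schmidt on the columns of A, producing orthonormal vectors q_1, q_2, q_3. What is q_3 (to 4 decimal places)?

q_3 = (-0.8944, 0.0000, -0.4472)

w_1 = (-1, 2, 2); ‖w_1‖ = 3.0000, so q_1 = (-0.3333, 0.6667, 0.6667).
q_1·w_2 = (-0.3333)·(-2) + 0.6667·1 + 0.6667·4 = 4.0000.
u_2 = w_2 − 4.0000·q_1 = (-0.6667, -1.6667, 1.3333).
‖u_2‖ = 2.2361, so q_2 = (-0.2981, -0.7454, 0.5963).
q_1·w_3 = (-0.3333)·(-1) + 0.6667·(-1) + 0.6667·0 = -0.3333; q_2·w_3 = (-0.2981)·(-1) + (-0.7454)·(-1) + 0.5963·0 = 1.0435.
u_3 = w_3 + 0.3333·q_1 − 1.0435·q_2 = (-0.8000, 0.0000, -0.4000).
‖u_3‖ = 0.8944, so q_3 = (-0.8944, 0.0000, -0.4472).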